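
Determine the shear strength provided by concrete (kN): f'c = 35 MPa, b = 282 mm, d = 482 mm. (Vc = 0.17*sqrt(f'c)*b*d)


Vc = 0.17 * sqrt(35) * 282 * 482 / 1000
= 136.7 kN

136.7


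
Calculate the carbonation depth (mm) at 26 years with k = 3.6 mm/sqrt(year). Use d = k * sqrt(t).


depth = k * sqrt(t)
= 3.6 * sqrt(26)
= 18.36 mm

18.36


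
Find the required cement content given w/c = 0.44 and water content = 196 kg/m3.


Cement = water / (w/c)
= 196 / 0.44
= 445.5 kg/m3

445.5


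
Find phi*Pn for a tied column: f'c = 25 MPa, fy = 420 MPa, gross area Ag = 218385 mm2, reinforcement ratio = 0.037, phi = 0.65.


Ast = rho * Ag = 0.037 * 218385 = 8080.245 mm2
phi*Pn = 0.65 * 0.80 * (0.85 * 25 * (218385 - 8080.245) + 420 * 8080.245) / 1000
= 4088.59 kN

4088.59


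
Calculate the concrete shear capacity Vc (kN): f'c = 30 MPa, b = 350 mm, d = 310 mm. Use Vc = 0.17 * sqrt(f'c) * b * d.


Vc = 0.17 * sqrt(30) * 350 * 310 / 1000
= 101.03 kN

101.03


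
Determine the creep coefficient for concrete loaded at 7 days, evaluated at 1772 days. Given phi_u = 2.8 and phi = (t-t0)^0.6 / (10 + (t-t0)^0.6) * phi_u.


dt = 1772 - 7 = 1765
phi = 1765^0.6 / (10 + 1765^0.6) * 2.8
= 2.516

2.516


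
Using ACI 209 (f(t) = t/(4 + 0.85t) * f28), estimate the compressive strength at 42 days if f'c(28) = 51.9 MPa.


f(42) = 42 / (4 + 0.85 * 42) * 51.9
= 42 / 39.7 * 51.9
= 54.91 MPa

54.91


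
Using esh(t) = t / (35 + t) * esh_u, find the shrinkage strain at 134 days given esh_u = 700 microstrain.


esh(134) = 134 / (35 + 134) * 700
= 134 / 169 * 700
= 555.0 microstrain

555.0


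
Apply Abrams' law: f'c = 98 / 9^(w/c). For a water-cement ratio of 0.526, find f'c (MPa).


f'c = 98 / 9^0.526
= 98 / 3.176
= 30.85 MPa

30.85


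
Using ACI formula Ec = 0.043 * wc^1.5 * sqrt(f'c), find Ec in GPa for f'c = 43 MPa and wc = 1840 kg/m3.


Ec = 0.043 * 1840^1.5 * sqrt(43) / 1000
= 22.26 GPa

22.26


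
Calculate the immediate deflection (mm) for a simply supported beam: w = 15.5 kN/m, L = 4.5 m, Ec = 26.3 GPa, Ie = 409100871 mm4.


Convert: L = 4.5 m = 4500 mm, Ec = 26.3 GPa = 26300 MPa
delta = 5 * 15.5 * 4500^4 / (384 * 26300 * 409100871)
= 7.69 mm

7.69


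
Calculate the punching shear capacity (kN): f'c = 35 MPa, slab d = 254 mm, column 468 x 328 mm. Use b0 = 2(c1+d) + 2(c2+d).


b0 = 2*(468 + 254) + 2*(328 + 254) = 2608 mm
Vc = 0.33 * sqrt(35) * 2608 * 254 / 1000
= 1293.27 kN

1293.27


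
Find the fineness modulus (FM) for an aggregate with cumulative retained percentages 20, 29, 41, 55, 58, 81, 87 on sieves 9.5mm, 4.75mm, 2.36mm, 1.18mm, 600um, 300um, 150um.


FM = sum(cumulative % retained) / 100
= 371 / 100
= 3.71

3.71


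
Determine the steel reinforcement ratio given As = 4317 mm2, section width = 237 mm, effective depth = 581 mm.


rho = As / (b * d)
= 4317 / (237 * 581)
= 0.0314

0.0314


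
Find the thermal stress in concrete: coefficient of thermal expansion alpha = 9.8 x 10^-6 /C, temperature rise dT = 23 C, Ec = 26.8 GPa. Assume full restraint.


sigma = alpha * dT * Ec
= 9.8e-6 * 23 * 26.8 * 1000
= 6.041 MPa

6.041


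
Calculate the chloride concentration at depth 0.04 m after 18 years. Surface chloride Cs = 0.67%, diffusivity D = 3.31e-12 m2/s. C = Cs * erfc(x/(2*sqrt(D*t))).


t_seconds = 18 * 365.25 * 24 * 3600 = 568036800.0 s
arg = 0.04 / (2 * sqrt(3.31e-12 * 568036800.0))
= 0.4612
erfc(0.4612) = 0.5142
C = 0.67 * 0.5142 = 0.3445%

0.3445


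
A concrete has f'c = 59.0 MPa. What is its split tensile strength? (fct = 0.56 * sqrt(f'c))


fct = 0.56 * sqrt(59.0)
= 0.56 * 7.681
= 4.301 MPa

4.301


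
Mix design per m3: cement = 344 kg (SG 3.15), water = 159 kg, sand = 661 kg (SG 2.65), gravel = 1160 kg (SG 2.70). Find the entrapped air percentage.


Vol cement = 344 / (3.15 * 1000) = 0.109206 m3
Vol water = 159 / 1000 = 0.159 m3
Vol sand = 661 / (2.65 * 1000) = 0.249434 m3
Vol gravel = 1160 / (2.70 * 1000) = 0.42963 m3
Total solid + water volume = 0.94727 m3
Air = (1 - 0.94727) * 100 = 5.27%

5.27


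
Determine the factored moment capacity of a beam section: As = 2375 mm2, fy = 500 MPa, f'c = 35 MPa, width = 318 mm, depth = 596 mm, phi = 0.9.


a = As * fy / (0.85 * f'c * b)
= 2375 * 500 / (0.85 * 35 * 318)
= 125.5219 mm
Mn = As * fy * (d - a/2) / 10^6
= 633.2214 kN-m
phi*Mn = 0.9 * 633.2214 = 569.9 kN-m

569.9


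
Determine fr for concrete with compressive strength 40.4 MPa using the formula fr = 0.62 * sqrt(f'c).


fr = 0.62 * sqrt(40.4)
= 3.941 MPa

3.941


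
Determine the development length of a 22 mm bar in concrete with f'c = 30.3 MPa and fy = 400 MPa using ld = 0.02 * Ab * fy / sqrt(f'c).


Ab = pi * 22^2 / 4 = 380.133 mm2
ld = 0.02 * 380.133 * 400 / sqrt(30.3)
= 552.5 mm

552.5


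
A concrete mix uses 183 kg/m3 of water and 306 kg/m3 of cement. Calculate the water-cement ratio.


w/c = water / cement
w/c = 183 / 306 = 0.598

0.598


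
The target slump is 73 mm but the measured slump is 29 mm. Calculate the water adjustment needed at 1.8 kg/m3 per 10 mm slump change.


Difference = 73 - 29 = 44 mm
Water adjustment = 44 * 1.8 / 10 = 7.9 kg/m3

7.9


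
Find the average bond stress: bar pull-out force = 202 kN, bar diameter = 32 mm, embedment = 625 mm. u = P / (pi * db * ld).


u = P / (pi * db * ld)
= 202 * 1000 / (pi * 32 * 625)
= 3.215 MPa

3.215


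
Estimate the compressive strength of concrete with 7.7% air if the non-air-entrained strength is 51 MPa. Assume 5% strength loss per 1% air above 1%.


Strength loss = (7.7 - 1) * 5 = 33.5%
f'c = 51 * (1 - 33.5/100)
= 33.91 MPa

33.91


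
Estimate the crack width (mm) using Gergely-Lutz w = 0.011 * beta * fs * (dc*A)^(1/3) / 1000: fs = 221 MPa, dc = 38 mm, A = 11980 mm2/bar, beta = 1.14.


w = 0.011 * beta * fs * (dc * A)^(1/3) / 1000
= 0.011 * 1.14 * 221 * (38 * 11980)^(1/3) / 1000
= 0.213 mm

0.213


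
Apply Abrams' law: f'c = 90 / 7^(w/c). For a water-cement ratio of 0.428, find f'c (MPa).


f'c = 90 / 7^0.428
= 90 / 2.3
= 39.13 MPa

39.13


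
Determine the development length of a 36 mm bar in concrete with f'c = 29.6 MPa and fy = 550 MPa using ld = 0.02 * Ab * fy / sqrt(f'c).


Ab = pi * 36^2 / 4 = 1017.876 mm2
ld = 0.02 * 1017.876 * 550 / sqrt(29.6)
= 2058.0 mm

2058.0


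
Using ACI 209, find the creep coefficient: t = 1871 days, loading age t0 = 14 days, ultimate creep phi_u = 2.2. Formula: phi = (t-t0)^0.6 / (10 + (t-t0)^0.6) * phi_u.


dt = 1871 - 14 = 1857
phi = 1857^0.6 / (10 + 1857^0.6) * 2.2
= 1.983

1.983


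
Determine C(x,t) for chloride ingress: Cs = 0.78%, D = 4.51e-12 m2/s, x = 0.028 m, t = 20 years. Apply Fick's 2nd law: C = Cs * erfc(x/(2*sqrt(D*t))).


t_seconds = 20 * 365.25 * 24 * 3600 = 631152000.0 s
arg = 0.028 / (2 * sqrt(4.51e-12 * 631152000.0))
= 0.2624
erfc(0.2624) = 0.7106
C = 0.78 * 0.7106 = 0.5542%

0.5542


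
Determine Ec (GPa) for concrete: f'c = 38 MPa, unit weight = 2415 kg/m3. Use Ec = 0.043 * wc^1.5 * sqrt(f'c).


Ec = 0.043 * 2415^1.5 * sqrt(38) / 1000
= 31.46 GPa

31.46


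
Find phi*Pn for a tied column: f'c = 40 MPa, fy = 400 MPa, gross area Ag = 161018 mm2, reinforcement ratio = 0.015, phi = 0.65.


Ast = rho * Ag = 0.015 * 161018 = 2415.27 mm2
phi*Pn = 0.65 * 0.80 * (0.85 * 40 * (161018 - 2415.27) + 400 * 2415.27) / 1000
= 3306.47 kN

3306.47


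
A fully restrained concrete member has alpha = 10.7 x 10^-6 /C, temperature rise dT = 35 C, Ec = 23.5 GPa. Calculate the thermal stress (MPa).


sigma = alpha * dT * Ec
= 10.7e-6 * 35 * 23.5 * 1000
= 8.801 MPa

8.801


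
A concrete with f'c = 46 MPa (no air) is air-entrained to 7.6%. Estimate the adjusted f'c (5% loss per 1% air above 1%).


Strength loss = (7.6 - 1) * 5 = 33.0%
f'c = 46 * (1 - 33.0/100)
= 30.82 MPa

30.82


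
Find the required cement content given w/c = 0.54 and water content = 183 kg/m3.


Cement = water / (w/c)
= 183 / 0.54
= 338.9 kg/m3

338.9


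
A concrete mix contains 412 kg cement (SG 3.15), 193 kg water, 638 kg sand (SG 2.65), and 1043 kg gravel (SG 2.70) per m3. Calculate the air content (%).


Vol cement = 412 / (3.15 * 1000) = 0.130794 m3
Vol water = 193 / 1000 = 0.193 m3
Vol sand = 638 / (2.65 * 1000) = 0.240755 m3
Vol gravel = 1043 / (2.70 * 1000) = 0.386296 m3
Total solid + water volume = 0.950845 m3
Air = (1 - 0.950845) * 100 = 4.92%

4.92


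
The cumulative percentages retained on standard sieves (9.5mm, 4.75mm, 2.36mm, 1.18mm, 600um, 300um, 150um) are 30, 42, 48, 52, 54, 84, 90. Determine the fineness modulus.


FM = sum(cumulative % retained) / 100
= 400 / 100
= 4.0

4.0


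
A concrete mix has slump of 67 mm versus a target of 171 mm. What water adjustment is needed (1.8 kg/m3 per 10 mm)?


Difference = 171 - 67 = 104 mm
Water adjustment = 104 * 1.8 / 10 = 18.7 kg/m3

18.7


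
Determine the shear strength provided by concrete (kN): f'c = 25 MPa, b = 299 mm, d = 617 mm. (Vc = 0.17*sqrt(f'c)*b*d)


Vc = 0.17 * sqrt(25) * 299 * 617 / 1000
= 156.81 kN

156.81


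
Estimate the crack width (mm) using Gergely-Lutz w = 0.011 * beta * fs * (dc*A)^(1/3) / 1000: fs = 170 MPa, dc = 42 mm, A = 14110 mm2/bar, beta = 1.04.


w = 0.011 * beta * fs * (dc * A)^(1/3) / 1000
= 0.011 * 1.04 * 170 * (42 * 14110)^(1/3) / 1000
= 0.163 mm

0.163


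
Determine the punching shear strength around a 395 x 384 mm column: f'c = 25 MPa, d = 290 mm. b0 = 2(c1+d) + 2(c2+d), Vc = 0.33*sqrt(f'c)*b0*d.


b0 = 2*(395 + 290) + 2*(384 + 290) = 2718 mm
Vc = 0.33 * sqrt(25) * 2718 * 290 / 1000
= 1300.56 kN

1300.56


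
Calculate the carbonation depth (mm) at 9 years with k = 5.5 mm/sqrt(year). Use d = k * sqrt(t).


depth = k * sqrt(t)
= 5.5 * sqrt(9)
= 16.5 mm

16.5


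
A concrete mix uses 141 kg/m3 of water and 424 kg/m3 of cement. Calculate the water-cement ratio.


w/c = water / cement
w/c = 141 / 424 = 0.333

0.333


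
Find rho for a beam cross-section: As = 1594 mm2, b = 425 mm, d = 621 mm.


rho = As / (b * d)
= 1594 / (425 * 621)
= 0.006

0.006


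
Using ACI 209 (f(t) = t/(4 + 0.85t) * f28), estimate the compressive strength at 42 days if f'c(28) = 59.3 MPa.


f(42) = 42 / (4 + 0.85 * 42) * 59.3
= 42 / 39.7 * 59.3
= 62.74 MPa

62.74


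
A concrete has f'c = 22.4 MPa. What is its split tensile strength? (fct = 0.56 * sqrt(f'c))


fct = 0.56 * sqrt(22.4)
= 0.56 * 4.733
= 2.65 MPa

2.65


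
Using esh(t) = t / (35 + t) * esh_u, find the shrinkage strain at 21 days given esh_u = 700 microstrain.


esh(21) = 21 / (35 + 21) * 700
= 21 / 56 * 700
= 262.5 microstrain

262.5


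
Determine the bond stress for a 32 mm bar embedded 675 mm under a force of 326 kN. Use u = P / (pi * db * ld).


u = P / (pi * db * ld)
= 326 * 1000 / (pi * 32 * 675)
= 4.804 MPa

4.804


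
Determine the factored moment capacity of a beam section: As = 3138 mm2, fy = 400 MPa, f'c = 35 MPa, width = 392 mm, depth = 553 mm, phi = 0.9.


a = As * fy / (0.85 * f'c * b)
= 3138 * 400 / (0.85 * 35 * 392)
= 107.6316 mm
Mn = As * fy * (d - a/2) / 10^6
= 626.576 kN-m
phi*Mn = 0.9 * 626.576 = 563.92 kN-m

563.92


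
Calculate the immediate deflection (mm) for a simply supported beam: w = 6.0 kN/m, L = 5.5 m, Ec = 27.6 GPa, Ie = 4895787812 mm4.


Convert: L = 5.5 m = 5500 mm, Ec = 27.6 GPa = 27600 MPa
delta = 5 * 6.0 * 5500^4 / (384 * 27600 * 4895787812)
= 0.53 mm

0.53


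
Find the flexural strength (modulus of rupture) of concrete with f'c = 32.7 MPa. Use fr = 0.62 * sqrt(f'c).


fr = 0.62 * sqrt(32.7)
= 3.545 MPa

3.545


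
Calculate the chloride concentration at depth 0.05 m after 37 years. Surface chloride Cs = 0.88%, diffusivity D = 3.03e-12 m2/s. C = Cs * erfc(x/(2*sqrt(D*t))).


t_seconds = 37 * 365.25 * 24 * 3600 = 1167631200.0 s
arg = 0.05 / (2 * sqrt(3.03e-12 * 1167631200.0))
= 0.4203
erfc(0.4203) = 0.5522
C = 0.88 * 0.5522 = 0.486%

0.486


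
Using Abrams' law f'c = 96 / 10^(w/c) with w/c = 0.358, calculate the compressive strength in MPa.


f'c = 96 / 10^0.358
= 96 / 2.28
= 42.1 MPa

42.1


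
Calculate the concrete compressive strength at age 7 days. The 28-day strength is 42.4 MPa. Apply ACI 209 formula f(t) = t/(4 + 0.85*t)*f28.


f(7) = 7 / (4 + 0.85 * 7) * 42.4
= 7 / 9.95 * 42.4
= 29.83 MPa

29.83


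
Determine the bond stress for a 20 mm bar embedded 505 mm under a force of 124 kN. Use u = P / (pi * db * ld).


u = P / (pi * db * ld)
= 124 * 1000 / (pi * 20 * 505)
= 3.908 MPa

3.908


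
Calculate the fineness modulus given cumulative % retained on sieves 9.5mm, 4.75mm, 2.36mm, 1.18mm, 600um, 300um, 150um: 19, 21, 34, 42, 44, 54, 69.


FM = sum(cumulative % retained) / 100
= 283 / 100
= 2.83

2.83


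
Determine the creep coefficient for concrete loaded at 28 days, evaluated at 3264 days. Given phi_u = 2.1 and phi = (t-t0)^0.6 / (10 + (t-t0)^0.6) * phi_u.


dt = 3264 - 28 = 3236
phi = 3236^0.6 / (10 + 3236^0.6) * 2.1
= 1.947

1.947


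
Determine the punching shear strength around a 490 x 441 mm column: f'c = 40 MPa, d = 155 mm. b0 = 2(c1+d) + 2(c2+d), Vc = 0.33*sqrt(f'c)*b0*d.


b0 = 2*(490 + 155) + 2*(441 + 155) = 2482 mm
Vc = 0.33 * sqrt(40) * 2482 * 155 / 1000
= 802.93 kN

802.93


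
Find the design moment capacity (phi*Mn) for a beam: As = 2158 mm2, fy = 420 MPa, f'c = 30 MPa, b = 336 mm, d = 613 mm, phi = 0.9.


a = As * fy / (0.85 * f'c * b)
= 2158 * 420 / (0.85 * 30 * 336)
= 105.7843 mm
Mn = As * fy * (d - a/2) / 10^6
= 507.6593 kN-m
phi*Mn = 0.9 * 507.6593 = 456.89 kN-m

456.89


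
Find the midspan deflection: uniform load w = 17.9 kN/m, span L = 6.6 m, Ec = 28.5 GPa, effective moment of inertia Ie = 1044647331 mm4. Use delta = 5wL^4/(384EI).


Convert: L = 6.6 m = 6600 mm, Ec = 28.5 GPa = 28500 MPa
delta = 5 * 17.9 * 6600^4 / (384 * 28500 * 1044647331)
= 14.85 mm

14.85


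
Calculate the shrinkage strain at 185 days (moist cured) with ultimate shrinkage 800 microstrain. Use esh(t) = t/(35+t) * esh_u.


esh(185) = 185 / (35 + 185) * 800
= 185 / 220 * 800
= 672.7 microstrain

672.7


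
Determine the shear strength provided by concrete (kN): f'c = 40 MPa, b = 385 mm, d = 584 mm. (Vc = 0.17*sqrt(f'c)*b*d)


Vc = 0.17 * sqrt(40) * 385 * 584 / 1000
= 241.74 kN

241.74


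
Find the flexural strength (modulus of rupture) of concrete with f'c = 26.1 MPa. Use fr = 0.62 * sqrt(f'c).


fr = 0.62 * sqrt(26.1)
= 3.167 MPa

3.167


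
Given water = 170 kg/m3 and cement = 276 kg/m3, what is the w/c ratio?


w/c = water / cement
w/c = 170 / 276 = 0.616

0.616


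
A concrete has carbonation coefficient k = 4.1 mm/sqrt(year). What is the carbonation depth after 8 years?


depth = k * sqrt(t)
= 4.1 * sqrt(8)
= 11.6 mm

11.6


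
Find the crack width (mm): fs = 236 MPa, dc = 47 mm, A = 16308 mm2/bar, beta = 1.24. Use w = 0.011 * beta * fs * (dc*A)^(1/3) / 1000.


w = 0.011 * beta * fs * (dc * A)^(1/3) / 1000
= 0.011 * 1.24 * 236 * (47 * 16308)^(1/3) / 1000
= 0.295 mm

0.295


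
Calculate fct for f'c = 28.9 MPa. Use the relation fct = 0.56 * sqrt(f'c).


fct = 0.56 * sqrt(28.9)
= 0.56 * 5.376
= 3.01 MPa

3.01


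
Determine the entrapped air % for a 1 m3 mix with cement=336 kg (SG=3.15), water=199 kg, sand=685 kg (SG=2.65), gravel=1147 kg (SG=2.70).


Vol cement = 336 / (3.15 * 1000) = 0.106667 m3
Vol water = 199 / 1000 = 0.199 m3
Vol sand = 685 / (2.65 * 1000) = 0.258491 m3
Vol gravel = 1147 / (2.70 * 1000) = 0.424815 m3
Total solid + water volume = 0.988972 m3
Air = (1 - 0.988972) * 100 = 1.1%

1.1


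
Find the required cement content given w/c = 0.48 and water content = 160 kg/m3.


Cement = water / (w/c)
= 160 / 0.48
= 333.3 kg/m3

333.3


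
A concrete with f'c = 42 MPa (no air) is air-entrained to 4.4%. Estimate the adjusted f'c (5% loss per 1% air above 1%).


Strength loss = (4.4 - 1) * 5 = 17.0%
f'c = 42 * (1 - 17.0/100)
= 34.86 MPa

34.86


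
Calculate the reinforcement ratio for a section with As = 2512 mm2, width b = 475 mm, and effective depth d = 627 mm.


rho = As / (b * d)
= 2512 / (475 * 627)
= 0.0084

0.0084


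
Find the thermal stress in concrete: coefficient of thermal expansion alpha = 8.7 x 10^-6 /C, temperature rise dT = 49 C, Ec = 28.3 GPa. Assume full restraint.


sigma = alpha * dT * Ec
= 8.7e-6 * 49 * 28.3 * 1000
= 12.064 MPa

12.064


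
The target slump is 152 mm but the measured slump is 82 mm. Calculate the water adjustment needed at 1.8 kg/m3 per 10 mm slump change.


Difference = 152 - 82 = 70 mm
Water adjustment = 70 * 1.8 / 10 = 12.6 kg/m3

12.6


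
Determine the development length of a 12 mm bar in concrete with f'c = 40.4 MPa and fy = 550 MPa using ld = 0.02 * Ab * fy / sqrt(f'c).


Ab = pi * 12^2 / 4 = 113.097 mm2
ld = 0.02 * 113.097 * 550 / sqrt(40.4)
= 195.7 mm

195.7


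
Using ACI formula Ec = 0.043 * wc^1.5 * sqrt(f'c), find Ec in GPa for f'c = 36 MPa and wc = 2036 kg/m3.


Ec = 0.043 * 2036^1.5 * sqrt(36) / 1000
= 23.7 GPa

23.7


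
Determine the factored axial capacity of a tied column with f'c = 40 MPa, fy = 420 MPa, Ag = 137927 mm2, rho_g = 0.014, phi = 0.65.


Ast = rho * Ag = 0.014 * 137927 = 1930.978 mm2
phi*Pn = 0.65 * 0.80 * (0.85 * 40 * (137927 - 1930.978) + 420 * 1930.978) / 1000
= 2826.14 kN

2826.14


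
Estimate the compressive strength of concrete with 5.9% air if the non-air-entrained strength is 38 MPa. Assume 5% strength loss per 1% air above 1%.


Strength loss = (5.9 - 1) * 5 = 24.5%
f'c = 38 * (1 - 24.5/100)
= 28.69 MPa

28.69


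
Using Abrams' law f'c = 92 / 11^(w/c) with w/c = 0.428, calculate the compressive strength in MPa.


f'c = 92 / 11^0.428
= 92 / 2.791
= 32.97 MPa

32.97


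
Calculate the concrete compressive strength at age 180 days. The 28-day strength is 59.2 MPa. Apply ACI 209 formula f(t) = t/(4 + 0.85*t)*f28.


f(180) = 180 / (4 + 0.85 * 180) * 59.2
= 180 / 157.0 * 59.2
= 67.87 MPa

67.87


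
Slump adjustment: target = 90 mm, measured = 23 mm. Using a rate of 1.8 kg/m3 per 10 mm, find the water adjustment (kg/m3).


Difference = 90 - 23 = 67 mm
Water adjustment = 67 * 1.8 / 10 = 12.1 kg/m3

12.1


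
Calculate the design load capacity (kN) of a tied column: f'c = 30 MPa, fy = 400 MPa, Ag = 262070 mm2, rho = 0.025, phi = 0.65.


Ast = rho * Ag = 0.025 * 262070 = 6551.75 mm2
phi*Pn = 0.65 * 0.80 * (0.85 * 30 * (262070 - 6551.75) + 400 * 6551.75) / 1000
= 4750.94 kN

4750.94


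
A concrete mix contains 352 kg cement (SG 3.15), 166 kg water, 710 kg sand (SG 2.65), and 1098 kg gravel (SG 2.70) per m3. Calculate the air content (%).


Vol cement = 352 / (3.15 * 1000) = 0.111746 m3
Vol water = 166 / 1000 = 0.166 m3
Vol sand = 710 / (2.65 * 1000) = 0.267925 m3
Vol gravel = 1098 / (2.70 * 1000) = 0.406667 m3
Total solid + water volume = 0.952337 m3
Air = (1 - 0.952337) * 100 = 4.77%

4.77


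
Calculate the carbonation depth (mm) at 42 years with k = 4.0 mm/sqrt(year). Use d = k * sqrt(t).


depth = k * sqrt(t)
= 4.0 * sqrt(42)
= 25.92 mm

25.92


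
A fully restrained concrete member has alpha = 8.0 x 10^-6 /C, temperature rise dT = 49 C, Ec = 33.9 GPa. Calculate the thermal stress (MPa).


sigma = alpha * dT * Ec
= 8.0e-6 * 49 * 33.9 * 1000
= 13.289 MPa

13.289


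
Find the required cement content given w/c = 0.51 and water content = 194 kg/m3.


Cement = water / (w/c)
= 194 / 0.51
= 380.4 kg/m3

380.4


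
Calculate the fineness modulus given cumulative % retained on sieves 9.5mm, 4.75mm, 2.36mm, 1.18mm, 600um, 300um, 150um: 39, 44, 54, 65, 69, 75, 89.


FM = sum(cumulative % retained) / 100
= 435 / 100
= 4.35

4.35


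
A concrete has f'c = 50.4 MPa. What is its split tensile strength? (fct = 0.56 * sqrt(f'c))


fct = 0.56 * sqrt(50.4)
= 0.56 * 7.099
= 3.976 MPa

3.976


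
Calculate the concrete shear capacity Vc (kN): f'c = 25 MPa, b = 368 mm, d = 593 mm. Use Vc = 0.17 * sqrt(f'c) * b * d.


Vc = 0.17 * sqrt(25) * 368 * 593 / 1000
= 185.49 kN

185.49


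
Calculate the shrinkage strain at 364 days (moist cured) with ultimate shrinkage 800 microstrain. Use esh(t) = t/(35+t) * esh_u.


esh(364) = 364 / (35 + 364) * 800
= 364 / 399 * 800
= 729.8 microstrain

729.8


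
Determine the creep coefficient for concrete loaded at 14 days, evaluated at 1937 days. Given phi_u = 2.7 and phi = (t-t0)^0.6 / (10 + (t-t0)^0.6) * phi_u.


dt = 1937 - 14 = 1923
phi = 1923^0.6 / (10 + 1923^0.6) * 2.7
= 2.439

2.439


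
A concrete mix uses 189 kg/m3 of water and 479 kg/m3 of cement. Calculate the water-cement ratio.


w/c = water / cement
w/c = 189 / 479 = 0.395

0.395


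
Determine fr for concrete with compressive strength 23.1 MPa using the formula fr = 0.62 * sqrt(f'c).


fr = 0.62 * sqrt(23.1)
= 2.98 MPa

2.98


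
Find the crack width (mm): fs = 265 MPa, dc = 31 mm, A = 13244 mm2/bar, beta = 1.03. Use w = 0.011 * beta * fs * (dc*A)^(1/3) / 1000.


w = 0.011 * beta * fs * (dc * A)^(1/3) / 1000
= 0.011 * 1.03 * 265 * (31 * 13244)^(1/3) / 1000
= 0.223 mm

0.223


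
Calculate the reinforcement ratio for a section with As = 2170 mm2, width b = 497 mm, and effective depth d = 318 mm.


rho = As / (b * d)
= 2170 / (497 * 318)
= 0.0137

0.0137


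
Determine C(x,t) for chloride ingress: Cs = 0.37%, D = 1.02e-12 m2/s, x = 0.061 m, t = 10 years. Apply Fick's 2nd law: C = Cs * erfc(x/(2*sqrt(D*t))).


t_seconds = 10 * 365.25 * 24 * 3600 = 315576000.0 s
arg = 0.061 / (2 * sqrt(1.02e-12 * 315576000.0))
= 1.7
erfc(1.7) = 0.0162
C = 0.37 * 0.0162 = 0.006%

0.006


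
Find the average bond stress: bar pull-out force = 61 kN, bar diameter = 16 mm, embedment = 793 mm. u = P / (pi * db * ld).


u = P / (pi * db * ld)
= 61 * 1000 / (pi * 16 * 793)
= 1.53 MPa

1.53


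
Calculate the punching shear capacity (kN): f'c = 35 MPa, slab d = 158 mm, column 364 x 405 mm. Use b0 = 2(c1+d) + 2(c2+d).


b0 = 2*(364 + 158) + 2*(405 + 158) = 2170 mm
Vc = 0.33 * sqrt(35) * 2170 * 158 / 1000
= 669.37 kN

669.37


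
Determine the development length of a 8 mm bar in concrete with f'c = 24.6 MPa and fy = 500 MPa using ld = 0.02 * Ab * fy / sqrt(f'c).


Ab = pi * 8^2 / 4 = 50.265 mm2
ld = 0.02 * 50.265 * 500 / sqrt(24.6)
= 101.3 mm

101.3


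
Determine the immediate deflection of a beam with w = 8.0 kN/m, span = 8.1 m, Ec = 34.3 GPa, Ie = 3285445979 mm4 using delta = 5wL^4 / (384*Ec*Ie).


Convert: L = 8.1 m = 8100 mm, Ec = 34.3 GPa = 34300 MPa
delta = 5 * 8.0 * 8100^4 / (384 * 34300 * 3285445979)
= 3.98 mm

3.98


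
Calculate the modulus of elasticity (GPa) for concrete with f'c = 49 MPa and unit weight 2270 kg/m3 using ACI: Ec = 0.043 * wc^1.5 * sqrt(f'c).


Ec = 0.043 * 2270^1.5 * sqrt(49) / 1000
= 32.55 GPa

32.55


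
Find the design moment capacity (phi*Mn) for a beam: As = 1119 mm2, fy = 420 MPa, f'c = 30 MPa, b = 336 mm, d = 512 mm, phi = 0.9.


a = As * fy / (0.85 * f'c * b)
= 1119 * 420 / (0.85 * 30 * 336)
= 54.8529 mm
Mn = As * fy * (d - a/2) / 10^6
= 227.7399 kN-m
phi*Mn = 0.9 * 227.7399 = 204.97 kN-m

204.97


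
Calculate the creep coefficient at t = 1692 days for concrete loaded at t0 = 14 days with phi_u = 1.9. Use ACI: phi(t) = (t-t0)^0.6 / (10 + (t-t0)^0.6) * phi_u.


dt = 1692 - 14 = 1678
phi = 1678^0.6 / (10 + 1678^0.6) * 1.9
= 1.702

1.702


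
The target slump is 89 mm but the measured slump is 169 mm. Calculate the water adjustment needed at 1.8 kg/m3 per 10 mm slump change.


Difference = 89 - 169 = -80 mm
Water adjustment = -80 * 1.8 / 10 = -14.4 kg/m3

-14.4


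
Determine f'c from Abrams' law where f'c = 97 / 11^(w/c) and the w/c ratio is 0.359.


f'c = 97 / 11^0.359
= 97 / 2.365
= 41.01 MPa

41.01


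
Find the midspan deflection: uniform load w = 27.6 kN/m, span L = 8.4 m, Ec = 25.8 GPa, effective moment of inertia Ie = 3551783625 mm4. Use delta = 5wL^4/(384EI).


Convert: L = 8.4 m = 8400 mm, Ec = 25.8 GPa = 25800 MPa
delta = 5 * 27.6 * 8400^4 / (384 * 25800 * 3551783625)
= 19.53 mm

19.53


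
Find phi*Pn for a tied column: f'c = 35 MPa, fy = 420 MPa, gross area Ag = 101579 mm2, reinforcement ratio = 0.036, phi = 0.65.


Ast = rho * Ag = 0.036 * 101579 = 3656.844 mm2
phi*Pn = 0.65 * 0.80 * (0.85 * 35 * (101579 - 3656.844) + 420 * 3656.844) / 1000
= 2313.51 kN

2313.51


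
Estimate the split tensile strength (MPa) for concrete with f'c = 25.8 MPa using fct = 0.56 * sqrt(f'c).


fct = 0.56 * sqrt(25.8)
= 0.56 * 5.079
= 2.844 MPa

2.844


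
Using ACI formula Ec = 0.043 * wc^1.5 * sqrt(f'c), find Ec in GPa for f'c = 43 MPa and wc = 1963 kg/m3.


Ec = 0.043 * 1963^1.5 * sqrt(43) / 1000
= 24.52 GPa

24.52


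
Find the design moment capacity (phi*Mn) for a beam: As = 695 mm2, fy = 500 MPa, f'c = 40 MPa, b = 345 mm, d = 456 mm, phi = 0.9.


a = As * fy / (0.85 * f'c * b)
= 695 * 500 / (0.85 * 40 * 345)
= 29.6249 mm
Mn = As * fy * (d - a/2) / 10^6
= 153.3127 kN-m
phi*Mn = 0.9 * 153.3127 = 137.98 kN-m

137.98


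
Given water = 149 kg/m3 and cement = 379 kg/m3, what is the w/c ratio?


w/c = water / cement
w/c = 149 / 379 = 0.393

0.393


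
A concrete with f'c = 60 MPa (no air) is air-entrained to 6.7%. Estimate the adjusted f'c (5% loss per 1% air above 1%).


Strength loss = (6.7 - 1) * 5 = 28.5%
f'c = 60 * (1 - 28.5/100)
= 42.9 MPa

42.9


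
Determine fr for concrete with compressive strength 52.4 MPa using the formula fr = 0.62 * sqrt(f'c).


fr = 0.62 * sqrt(52.4)
= 4.488 MPa

4.488


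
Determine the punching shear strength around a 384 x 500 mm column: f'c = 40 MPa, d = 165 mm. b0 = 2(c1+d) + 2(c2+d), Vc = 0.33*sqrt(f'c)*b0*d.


b0 = 2*(384 + 165) + 2*(500 + 165) = 2428 mm
Vc = 0.33 * sqrt(40) * 2428 * 165 / 1000
= 836.14 kN

836.14


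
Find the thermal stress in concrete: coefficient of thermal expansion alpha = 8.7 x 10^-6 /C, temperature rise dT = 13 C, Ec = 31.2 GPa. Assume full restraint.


sigma = alpha * dT * Ec
= 8.7e-6 * 13 * 31.2 * 1000
= 3.529 MPa

3.529


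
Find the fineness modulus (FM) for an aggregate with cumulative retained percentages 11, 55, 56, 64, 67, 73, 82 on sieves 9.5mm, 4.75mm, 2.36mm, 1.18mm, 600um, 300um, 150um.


FM = sum(cumulative % retained) / 100
= 408 / 100
= 4.08

4.08


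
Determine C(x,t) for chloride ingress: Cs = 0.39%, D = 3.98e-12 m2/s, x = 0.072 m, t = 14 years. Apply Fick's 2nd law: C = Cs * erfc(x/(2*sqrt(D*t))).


t_seconds = 14 * 365.25 * 24 * 3600 = 441806400.0 s
arg = 0.072 / (2 * sqrt(3.98e-12 * 441806400.0))
= 0.8585
erfc(0.8585) = 0.2247
C = 0.39 * 0.2247 = 0.0876%

0.0876


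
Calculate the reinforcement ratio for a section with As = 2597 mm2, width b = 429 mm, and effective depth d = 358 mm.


rho = As / (b * d)
= 2597 / (429 * 358)
= 0.0169

0.0169


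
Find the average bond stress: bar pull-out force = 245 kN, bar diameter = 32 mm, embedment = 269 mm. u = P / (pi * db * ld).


u = P / (pi * db * ld)
= 245 * 1000 / (pi * 32 * 269)
= 9.06 MPa

9.06


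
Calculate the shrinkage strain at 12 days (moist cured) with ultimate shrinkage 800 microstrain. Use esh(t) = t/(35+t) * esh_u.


esh(12) = 12 / (35 + 12) * 800
= 12 / 47 * 800
= 204.3 microstrain

204.3


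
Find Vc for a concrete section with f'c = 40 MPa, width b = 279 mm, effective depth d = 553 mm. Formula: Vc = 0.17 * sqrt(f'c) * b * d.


Vc = 0.17 * sqrt(40) * 279 * 553 / 1000
= 165.89 kN

165.89


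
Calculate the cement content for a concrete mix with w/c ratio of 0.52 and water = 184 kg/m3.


Cement = water / (w/c)
= 184 / 0.52
= 353.8 kg/m3

353.8


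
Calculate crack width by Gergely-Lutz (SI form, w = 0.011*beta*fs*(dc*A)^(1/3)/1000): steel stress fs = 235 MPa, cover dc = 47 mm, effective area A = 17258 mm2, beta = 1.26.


w = 0.011 * beta * fs * (dc * A)^(1/3) / 1000
= 0.011 * 1.26 * 235 * (47 * 17258)^(1/3) / 1000
= 0.304 mm

0.304


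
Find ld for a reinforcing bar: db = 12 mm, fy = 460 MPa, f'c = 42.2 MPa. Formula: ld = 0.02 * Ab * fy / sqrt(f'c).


Ab = pi * 12^2 / 4 = 113.097 mm2
ld = 0.02 * 113.097 * 460 / sqrt(42.2)
= 160.2 mm

160.2


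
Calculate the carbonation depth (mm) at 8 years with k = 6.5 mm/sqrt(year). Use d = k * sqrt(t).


depth = k * sqrt(t)
= 6.5 * sqrt(8)
= 18.38 mm

18.38


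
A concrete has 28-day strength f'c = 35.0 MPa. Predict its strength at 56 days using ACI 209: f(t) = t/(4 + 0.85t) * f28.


f(56) = 56 / (4 + 0.85 * 56) * 35.0
= 56 / 51.6 * 35.0
= 37.98 MPa

37.98


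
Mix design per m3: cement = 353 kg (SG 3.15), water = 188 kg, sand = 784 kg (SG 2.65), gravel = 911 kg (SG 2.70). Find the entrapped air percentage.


Vol cement = 353 / (3.15 * 1000) = 0.112063 m3
Vol water = 188 / 1000 = 0.188 m3
Vol sand = 784 / (2.65 * 1000) = 0.295849 m3
Vol gravel = 911 / (2.70 * 1000) = 0.337407 m3
Total solid + water volume = 0.93332 m3
Air = (1 - 0.93332) * 100 = 6.67%

6.67


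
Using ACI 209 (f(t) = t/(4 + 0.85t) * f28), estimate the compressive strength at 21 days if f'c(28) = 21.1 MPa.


f(21) = 21 / (4 + 0.85 * 21) * 21.1
= 21 / 21.85 * 21.1
= 20.28 MPa

20.28


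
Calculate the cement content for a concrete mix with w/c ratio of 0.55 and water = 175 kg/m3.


Cement = water / (w/c)
= 175 / 0.55
= 318.2 kg/m3

318.2


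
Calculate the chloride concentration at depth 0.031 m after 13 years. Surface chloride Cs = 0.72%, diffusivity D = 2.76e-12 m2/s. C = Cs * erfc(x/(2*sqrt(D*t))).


t_seconds = 13 * 365.25 * 24 * 3600 = 410248800.0 s
arg = 0.031 / (2 * sqrt(2.76e-12 * 410248800.0))
= 0.4606
erfc(0.4606) = 0.5148
C = 0.72 * 0.5148 = 0.3706%

0.3706


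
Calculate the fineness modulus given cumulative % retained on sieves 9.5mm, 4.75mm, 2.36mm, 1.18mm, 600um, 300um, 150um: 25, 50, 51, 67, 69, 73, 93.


FM = sum(cumulative % retained) / 100
= 428 / 100
= 4.28

4.28


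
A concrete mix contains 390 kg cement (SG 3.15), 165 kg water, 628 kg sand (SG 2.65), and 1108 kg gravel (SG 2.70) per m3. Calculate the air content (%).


Vol cement = 390 / (3.15 * 1000) = 0.12381 m3
Vol water = 165 / 1000 = 0.165 m3
Vol sand = 628 / (2.65 * 1000) = 0.236981 m3
Vol gravel = 1108 / (2.70 * 1000) = 0.41037 m3
Total solid + water volume = 0.936161 m3
Air = (1 - 0.936161) * 100 = 6.38%

6.38


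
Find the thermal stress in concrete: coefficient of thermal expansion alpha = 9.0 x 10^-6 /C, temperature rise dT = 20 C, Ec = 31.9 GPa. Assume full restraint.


sigma = alpha * dT * Ec
= 9.0e-6 * 20 * 31.9 * 1000
= 5.742 MPa

5.742


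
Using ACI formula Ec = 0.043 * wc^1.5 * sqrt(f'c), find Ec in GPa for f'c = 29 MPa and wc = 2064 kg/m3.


Ec = 0.043 * 2064^1.5 * sqrt(29) / 1000
= 21.71 GPa

21.71


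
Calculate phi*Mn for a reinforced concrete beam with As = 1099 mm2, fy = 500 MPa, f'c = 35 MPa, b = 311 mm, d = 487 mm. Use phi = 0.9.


a = As * fy / (0.85 * f'c * b)
= 1099 * 500 / (0.85 * 35 * 311)
= 59.391 mm
Mn = As * fy * (d - a/2) / 10^6
= 251.2888 kN-m
phi*Mn = 0.9 * 251.2888 = 226.16 kN-m

226.16


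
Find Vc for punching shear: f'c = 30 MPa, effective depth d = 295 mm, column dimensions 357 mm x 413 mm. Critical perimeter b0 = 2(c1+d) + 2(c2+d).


b0 = 2*(357 + 295) + 2*(413 + 295) = 2720 mm
Vc = 0.33 * sqrt(30) * 2720 * 295 / 1000
= 1450.33 kN

1450.33


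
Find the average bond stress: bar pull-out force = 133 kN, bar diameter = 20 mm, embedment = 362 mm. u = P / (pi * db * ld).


u = P / (pi * db * ld)
= 133 * 1000 / (pi * 20 * 362)
= 5.847 MPa

5.847


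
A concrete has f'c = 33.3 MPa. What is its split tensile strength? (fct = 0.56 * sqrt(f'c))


fct = 0.56 * sqrt(33.3)
= 0.56 * 5.771
= 3.232 MPa

3.232


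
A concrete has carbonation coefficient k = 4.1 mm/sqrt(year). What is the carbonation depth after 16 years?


depth = k * sqrt(t)
= 4.1 * sqrt(16)
= 16.4 mm

16.4


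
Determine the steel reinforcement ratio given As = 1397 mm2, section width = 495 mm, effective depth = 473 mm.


rho = As / (b * d)
= 1397 / (495 * 473)
= 0.006

0.006


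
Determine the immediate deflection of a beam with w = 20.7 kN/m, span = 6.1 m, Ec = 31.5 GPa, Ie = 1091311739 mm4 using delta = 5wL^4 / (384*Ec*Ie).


Convert: L = 6.1 m = 6100 mm, Ec = 31.5 GPa = 31500 MPa
delta = 5 * 20.7 * 6100^4 / (384 * 31500 * 1091311739)
= 10.86 mm

10.86


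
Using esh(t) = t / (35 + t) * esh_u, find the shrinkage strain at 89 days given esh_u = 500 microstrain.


esh(89) = 89 / (35 + 89) * 500
= 89 / 124 * 500
= 358.9 microstrain

358.9


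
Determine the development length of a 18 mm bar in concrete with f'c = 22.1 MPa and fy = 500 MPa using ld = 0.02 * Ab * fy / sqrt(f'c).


Ab = pi * 18^2 / 4 = 254.469 mm2
ld = 0.02 * 254.469 * 500 / sqrt(22.1)
= 541.3 mm

541.3


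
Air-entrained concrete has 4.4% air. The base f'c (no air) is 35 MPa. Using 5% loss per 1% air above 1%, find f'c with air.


Strength loss = (4.4 - 1) * 5 = 17.0%
f'c = 35 * (1 - 17.0/100)
= 29.05 MPa

29.05


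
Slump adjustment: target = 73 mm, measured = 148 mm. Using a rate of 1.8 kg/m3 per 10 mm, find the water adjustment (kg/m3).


Difference = 73 - 148 = -75 mm
Water adjustment = -75 * 1.8 / 10 = -13.5 kg/m3

-13.5


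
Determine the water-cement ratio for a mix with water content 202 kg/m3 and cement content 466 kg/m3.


w/c = water / cement
w/c = 202 / 466 = 0.433

0.433


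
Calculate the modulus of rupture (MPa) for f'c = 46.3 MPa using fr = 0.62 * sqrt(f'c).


fr = 0.62 * sqrt(46.3)
= 4.219 MPa

4.219


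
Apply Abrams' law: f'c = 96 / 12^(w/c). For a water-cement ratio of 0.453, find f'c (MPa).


f'c = 96 / 12^0.453
= 96 / 3.082
= 31.15 MPa

31.15


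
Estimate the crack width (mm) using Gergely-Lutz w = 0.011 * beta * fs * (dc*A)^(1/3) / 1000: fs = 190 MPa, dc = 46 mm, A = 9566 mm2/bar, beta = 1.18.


w = 0.011 * beta * fs * (dc * A)^(1/3) / 1000
= 0.011 * 1.18 * 190 * (46 * 9566)^(1/3) / 1000
= 0.188 mm

0.188


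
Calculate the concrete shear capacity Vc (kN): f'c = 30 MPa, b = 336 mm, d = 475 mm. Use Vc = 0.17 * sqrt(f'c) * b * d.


Vc = 0.17 * sqrt(30) * 336 * 475 / 1000
= 148.61 kN

148.61


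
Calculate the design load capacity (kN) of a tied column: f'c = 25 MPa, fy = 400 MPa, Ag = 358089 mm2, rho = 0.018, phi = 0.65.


Ast = rho * Ag = 0.018 * 358089 = 6445.602 mm2
phi*Pn = 0.65 * 0.80 * (0.85 * 25 * (358089 - 6445.602) + 400 * 6445.602) / 1000
= 5226.34 kN

5226.34


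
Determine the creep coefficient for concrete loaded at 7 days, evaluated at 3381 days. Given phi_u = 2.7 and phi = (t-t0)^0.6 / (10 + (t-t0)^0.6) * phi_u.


dt = 3381 - 7 = 3374
phi = 3374^0.6 / (10 + 3374^0.6) * 2.7
= 2.508

2.508


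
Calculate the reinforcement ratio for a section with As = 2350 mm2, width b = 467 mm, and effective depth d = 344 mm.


rho = As / (b * d)
= 2350 / (467 * 344)
= 0.0146

0.0146


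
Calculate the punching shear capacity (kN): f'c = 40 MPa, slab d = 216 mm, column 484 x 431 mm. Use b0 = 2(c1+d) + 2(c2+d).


b0 = 2*(484 + 216) + 2*(431 + 216) = 2694 mm
Vc = 0.33 * sqrt(40) * 2694 * 216 / 1000
= 1214.49 kN

1214.49


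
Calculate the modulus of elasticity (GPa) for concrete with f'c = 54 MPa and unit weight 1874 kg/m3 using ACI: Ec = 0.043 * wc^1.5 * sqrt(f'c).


Ec = 0.043 * 1874^1.5 * sqrt(54) / 1000
= 25.63 GPa

25.63


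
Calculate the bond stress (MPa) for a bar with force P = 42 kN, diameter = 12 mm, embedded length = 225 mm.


u = P / (pi * db * ld)
= 42 * 1000 / (pi * 12 * 225)
= 4.951 MPa

4.951


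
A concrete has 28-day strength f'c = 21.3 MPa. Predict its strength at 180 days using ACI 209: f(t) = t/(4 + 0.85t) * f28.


f(180) = 180 / (4 + 0.85 * 180) * 21.3
= 180 / 157.0 * 21.3
= 24.42 MPa

24.42


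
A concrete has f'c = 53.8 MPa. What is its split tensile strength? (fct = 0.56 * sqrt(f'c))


fct = 0.56 * sqrt(53.8)
= 0.56 * 7.335
= 4.108 MPa

4.108


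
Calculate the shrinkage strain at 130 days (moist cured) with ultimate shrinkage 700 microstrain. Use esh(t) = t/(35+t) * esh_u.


esh(130) = 130 / (35 + 130) * 700
= 130 / 165 * 700
= 551.5 microstrain

551.5


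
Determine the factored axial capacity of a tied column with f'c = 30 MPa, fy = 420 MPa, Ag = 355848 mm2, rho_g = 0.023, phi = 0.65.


Ast = rho * Ag = 0.023 * 355848 = 8184.504 mm2
phi*Pn = 0.65 * 0.80 * (0.85 * 30 * (355848 - 8184.504) + 420 * 8184.504) / 1000
= 6397.51 kN

6397.51


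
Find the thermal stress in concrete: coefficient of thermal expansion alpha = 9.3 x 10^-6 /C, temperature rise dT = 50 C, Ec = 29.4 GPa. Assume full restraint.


sigma = alpha * dT * Ec
= 9.3e-6 * 50 * 29.4 * 1000
= 13.671 MPa

13.671


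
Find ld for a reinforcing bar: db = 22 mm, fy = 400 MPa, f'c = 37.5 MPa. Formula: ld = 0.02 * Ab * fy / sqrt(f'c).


Ab = pi * 22^2 / 4 = 380.133 mm2
ld = 0.02 * 380.133 * 400 / sqrt(37.5)
= 496.6 mm

496.6


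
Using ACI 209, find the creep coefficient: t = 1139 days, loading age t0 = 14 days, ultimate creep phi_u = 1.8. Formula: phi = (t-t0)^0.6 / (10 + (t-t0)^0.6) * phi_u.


dt = 1139 - 14 = 1125
phi = 1125^0.6 / (10 + 1125^0.6) * 1.8
= 1.568

1.568


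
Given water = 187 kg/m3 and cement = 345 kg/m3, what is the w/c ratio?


w/c = water / cement
w/c = 187 / 345 = 0.542

0.542


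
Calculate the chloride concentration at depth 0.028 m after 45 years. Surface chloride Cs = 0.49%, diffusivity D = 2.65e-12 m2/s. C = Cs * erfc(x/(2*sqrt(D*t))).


t_seconds = 45 * 365.25 * 24 * 3600 = 1420092000.0 s
arg = 0.028 / (2 * sqrt(2.65e-12 * 1420092000.0))
= 0.2282
erfc(0.2282) = 0.7469
C = 0.49 * 0.7469 = 0.366%

0.366


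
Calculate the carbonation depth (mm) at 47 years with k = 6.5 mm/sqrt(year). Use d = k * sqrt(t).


depth = k * sqrt(t)
= 6.5 * sqrt(47)
= 44.56 mm

44.56


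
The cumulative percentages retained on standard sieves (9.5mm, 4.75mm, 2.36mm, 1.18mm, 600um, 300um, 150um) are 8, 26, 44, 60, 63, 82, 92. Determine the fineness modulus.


FM = sum(cumulative % retained) / 100
= 375 / 100
= 3.75

3.75


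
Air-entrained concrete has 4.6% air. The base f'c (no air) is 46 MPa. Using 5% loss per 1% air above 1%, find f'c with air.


Strength loss = (4.6 - 1) * 5 = 18.0%
f'c = 46 * (1 - 18.0/100)
= 37.72 MPa

37.72


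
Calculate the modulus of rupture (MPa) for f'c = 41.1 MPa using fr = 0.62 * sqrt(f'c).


fr = 0.62 * sqrt(41.1)
= 3.975 MPa

3.975


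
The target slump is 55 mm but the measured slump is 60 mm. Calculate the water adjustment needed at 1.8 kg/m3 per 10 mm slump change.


Difference = 55 - 60 = -5 mm
Water adjustment = -5 * 1.8 / 10 = -0.9 kg/m3

-0.9


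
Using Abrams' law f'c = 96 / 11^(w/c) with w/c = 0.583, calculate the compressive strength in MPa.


f'c = 96 / 11^0.583
= 96 / 4.047
= 23.72 MPa

23.72


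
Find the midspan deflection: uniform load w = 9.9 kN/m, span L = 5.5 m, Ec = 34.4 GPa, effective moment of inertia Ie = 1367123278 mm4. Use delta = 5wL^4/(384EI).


Convert: L = 5.5 m = 5500 mm, Ec = 34.4 GPa = 34400 MPa
delta = 5 * 9.9 * 5500^4 / (384 * 34400 * 1367123278)
= 2.51 mm

2.51


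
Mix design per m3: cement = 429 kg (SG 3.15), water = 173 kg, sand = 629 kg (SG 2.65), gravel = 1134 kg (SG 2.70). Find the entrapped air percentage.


Vol cement = 429 / (3.15 * 1000) = 0.13619 m3
Vol water = 173 / 1000 = 0.173 m3
Vol sand = 629 / (2.65 * 1000) = 0.237358 m3
Vol gravel = 1134 / (2.70 * 1000) = 0.42 m3
Total solid + water volume = 0.966549 m3
Air = (1 - 0.966549) * 100 = 3.35%

3.35


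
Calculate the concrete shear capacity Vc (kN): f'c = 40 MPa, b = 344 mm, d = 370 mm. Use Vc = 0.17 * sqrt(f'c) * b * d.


Vc = 0.17 * sqrt(40) * 344 * 370 / 1000
= 136.85 kN

136.85


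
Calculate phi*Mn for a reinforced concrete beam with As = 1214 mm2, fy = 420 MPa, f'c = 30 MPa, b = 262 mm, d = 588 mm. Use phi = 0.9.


a = As * fy / (0.85 * f'c * b)
= 1214 * 420 / (0.85 * 30 * 262)
= 76.3179 mm
Mn = As * fy * (d - a/2) / 10^6
= 280.353 kN-m
phi*Mn = 0.9 * 280.353 = 252.32 kN-m

252.32
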